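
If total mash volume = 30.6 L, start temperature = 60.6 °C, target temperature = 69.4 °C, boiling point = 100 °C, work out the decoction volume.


V_dec = V_total·(T_target − T_start)/(T_boil − T_start)
V_dec = 30.6·(69.4 − 60.6)/(100 − 60.6)

6.8345 L


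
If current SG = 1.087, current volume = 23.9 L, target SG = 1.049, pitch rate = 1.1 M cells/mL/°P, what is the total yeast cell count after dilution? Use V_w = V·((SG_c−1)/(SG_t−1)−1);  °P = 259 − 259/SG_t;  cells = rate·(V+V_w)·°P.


V_w = 23.9·((1.087−1)/(1.049−1)−1) = 18.5347
V_final = 23.9 + 18.5347 = 42.4347
°P = 259 − 259/1.049 = 12.0982
cells = 1.1·42.4347·12.0982

564.7212 billion cells


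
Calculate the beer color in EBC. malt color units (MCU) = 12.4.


SRM = 1.4922·MCU^0.6859;  EBC = SRM·1.97
SRM = 1.4922·12.4^0.6859 = 8.3908
EBC = 8.3908·1.97

16.5299 EBC


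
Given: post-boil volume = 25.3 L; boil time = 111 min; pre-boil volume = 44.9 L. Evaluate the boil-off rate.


rate = (V_pre − V_post) / (t_min/60)
rate = (44.9 − 25.3) / (111/60)

10.5946 L/hr


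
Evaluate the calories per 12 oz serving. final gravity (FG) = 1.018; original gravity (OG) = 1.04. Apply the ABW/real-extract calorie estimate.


ABW = (OG−FG)·131.25·0.79/FG;  °P = 259 − 259/SG (for OG→OE and FG→AE);  RE = 0.1808·OE + 0.8192·AE;  Cal = (6.9·ABW + 4·(RE−0.1))·FG·3.55
ABW = (1.04 − 1.018)·131.25·0.79/1.018 = 2.2408
OE = 259 − 259/1.04 = 9.9615 °P
AE = 259 − 259/1.018 = 4.5796 °P
RE = 0.1808·9.9615 + 0.8192·4.5796 = 5.5526 °P
Cal = (6.9·2.2408 + 4·(5.5526−0.1))·1.018·3.55

134.6972 kcal


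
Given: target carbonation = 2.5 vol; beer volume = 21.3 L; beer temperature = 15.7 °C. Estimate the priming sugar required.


residual = 14.695·(0.01821 + 0.09011·e^(−0.04·T));  sugar = (target − residual)·4.0·V
residual = 14.695·(0.01821 + 0.09011·e^(−0.04·15.7)) = 0.9742
sugar = (2.5 − 0.9742)·4.0·21.3

129.9941 g


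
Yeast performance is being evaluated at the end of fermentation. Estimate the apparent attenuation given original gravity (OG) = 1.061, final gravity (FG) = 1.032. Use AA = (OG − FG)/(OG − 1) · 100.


AA = (1.061 − 1.032)/(1.061 − 1) · 100

47.5410 %


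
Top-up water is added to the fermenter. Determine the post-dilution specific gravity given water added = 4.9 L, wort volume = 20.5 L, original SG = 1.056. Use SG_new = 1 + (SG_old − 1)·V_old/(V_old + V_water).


pts = (1.056 − 1)·1000·20.5/(20.5 + 4.9) = 45.1969
SG_new = 1 + 45.1969/1000

1.0452


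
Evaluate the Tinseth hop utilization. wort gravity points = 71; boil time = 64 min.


U = 1.65·0.000125^(GP/1000) · (1 − e^(−0.04·t))/4.15
bigness = 1.65·0.000125^(71/1000) = 0.8717
boil_factor = (1 − e^(−0.04·64))/4.15 = 0.2223
U = 0.8717 · 0.2223

0.1938


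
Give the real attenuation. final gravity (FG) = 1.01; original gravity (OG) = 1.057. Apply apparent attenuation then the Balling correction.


AA = (OG−FG)/(OG−1)·100;  RA = AA·0.8192
AA = (1.057 − 1.01)/(1.057 − 1)·100 = 82.4561
RA = 82.4561·0.8192

67.5481 %


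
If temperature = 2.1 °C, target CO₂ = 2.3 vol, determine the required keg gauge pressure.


psi = vols/(0.01821 + 0.09011·e^(−0.04·T)) − 14.695
psi = 2.3/(0.01821 + 0.09011·e^(−0.04·2.1)) − 14.695

8.0638 psi


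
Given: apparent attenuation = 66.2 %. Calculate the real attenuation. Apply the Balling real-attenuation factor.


RA = AA · 0.8192
RA = 66.2 · 0.8192

54.2310 %


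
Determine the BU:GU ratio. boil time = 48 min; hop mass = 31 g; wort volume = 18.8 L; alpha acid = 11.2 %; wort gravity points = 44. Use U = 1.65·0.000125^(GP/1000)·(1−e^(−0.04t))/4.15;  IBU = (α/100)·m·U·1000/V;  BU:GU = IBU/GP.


U = 1.65·0.000125^(44/1000)·(1−e^(−0.04·48))/4.15 = 0.2285
IBU = (11.2/100)·31·0.2285·1000/18.8 = 42.1960
BU:GU = 42.1960/44

0.9590


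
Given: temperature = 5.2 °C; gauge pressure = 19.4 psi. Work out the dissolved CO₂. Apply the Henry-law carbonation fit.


vols = (P + 14.695)·(0.01821 + 0.09011·e^(−0.04·T))
vols = (19.4 + 14.695)·(0.01821 + 0.09011·e^(−0.04·5.2))

3.1162 volumes


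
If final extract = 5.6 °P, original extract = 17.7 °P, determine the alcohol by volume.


SG = 259/(259 − P);  ABV = (OG − FG)·131.25
OG = 259/(259 − 17.7) = 1.0734
FG = 259/(259 − 5.6) = 1.0221
ABV = (1.0734 − 1.0221)·131.25

6.7270 % ABV


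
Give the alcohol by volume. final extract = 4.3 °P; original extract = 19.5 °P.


SG = 259/(259 − P);  ABV = (OG − FG)·131.25
OG = 259/(259 − 19.5) = 1.0814
FG = 259/(259 − 4.3) = 1.0169
ABV = (1.0814 − 1.0169)·131.25

8.4705 % ABV


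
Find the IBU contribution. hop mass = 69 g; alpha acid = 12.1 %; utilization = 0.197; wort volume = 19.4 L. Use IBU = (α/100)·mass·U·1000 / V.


IBU = (12.1/100)·69·0.197·1000 / 19.4

84.7811 IBU


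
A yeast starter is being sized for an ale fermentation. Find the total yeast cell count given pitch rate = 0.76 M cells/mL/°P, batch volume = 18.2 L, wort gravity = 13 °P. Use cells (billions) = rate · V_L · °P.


cells = 0.76 · 18.2 · 13

179.8160 billion cells


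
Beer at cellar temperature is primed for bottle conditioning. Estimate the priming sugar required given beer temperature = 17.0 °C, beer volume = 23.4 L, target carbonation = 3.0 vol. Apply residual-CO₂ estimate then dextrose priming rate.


residual = 14.695·(0.01821 + 0.09011·e^(−0.04·T));  sugar = (target − residual)·4.0·V
residual = 14.695·(0.01821 + 0.09011·e^(−0.04·17.0)) = 0.9384
sugar = (3.0 − 0.9384)·4.0·23.4

192.9619 g


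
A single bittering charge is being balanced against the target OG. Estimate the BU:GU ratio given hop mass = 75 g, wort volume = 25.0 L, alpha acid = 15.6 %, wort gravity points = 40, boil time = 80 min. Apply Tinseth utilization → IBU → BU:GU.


U = 1.65·0.000125^(GP/1000)·(1−e^(−0.04t))/4.15;  IBU = (α/100)·m·U·1000/V;  BU:GU = IBU/GP
U = 1.65·0.000125^(40/1000)·(1−e^(−0.04·80))/4.15 = 0.2662
IBU = (15.6/100)·75·0.2662·1000/25.0 = 124.5903
BU:GU = 124.5903/40

3.1148


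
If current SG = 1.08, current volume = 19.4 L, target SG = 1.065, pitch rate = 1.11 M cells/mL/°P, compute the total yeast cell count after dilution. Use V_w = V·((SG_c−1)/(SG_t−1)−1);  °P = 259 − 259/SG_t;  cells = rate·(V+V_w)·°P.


V_w = 19.4·((1.08−1)/(1.065−1)−1) = 4.4769
V_final = 19.4 + 4.4769 = 23.8769
°P = 259 − 259/1.065 = 15.8075
cells = 1.11·23.8769·15.8075

418.9526 billion cells


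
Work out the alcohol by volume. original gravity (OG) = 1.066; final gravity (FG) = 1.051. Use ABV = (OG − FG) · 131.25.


ABV = (1.066 − 1.051) · 131.25

1.9688 % ABV


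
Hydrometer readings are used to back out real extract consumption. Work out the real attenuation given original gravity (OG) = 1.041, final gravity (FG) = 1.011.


AA = (OG−FG)/(OG−1)·100;  RA = AA·0.8192
AA = (1.041 − 1.011)/(1.041 − 1)·100 = 73.1707
RA = 73.1707·0.8192

59.9415 %


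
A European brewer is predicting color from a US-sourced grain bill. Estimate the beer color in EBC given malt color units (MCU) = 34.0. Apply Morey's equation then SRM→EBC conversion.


SRM = 1.4922·MCU^0.6859;  EBC = SRM·1.97
SRM = 1.4922·34.0^0.6859 = 16.7598
EBC = 16.7598·1.97

33.0168 EBC


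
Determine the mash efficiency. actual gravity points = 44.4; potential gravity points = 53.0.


efficiency = actual / potential × 100
efficiency = 44.4 / 53.0 × 100

83.7736 %


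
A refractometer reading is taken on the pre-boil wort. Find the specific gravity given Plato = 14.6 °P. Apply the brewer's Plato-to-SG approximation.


SG = 259/(259 − P)
SG = 259/(259 − 14.6)

1.0597


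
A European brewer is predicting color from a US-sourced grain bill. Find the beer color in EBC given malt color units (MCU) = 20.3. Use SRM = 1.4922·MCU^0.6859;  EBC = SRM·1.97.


SRM = 1.4922·20.3^0.6859 = 11.7663
EBC = 11.7663·1.97

23.1795 EBC


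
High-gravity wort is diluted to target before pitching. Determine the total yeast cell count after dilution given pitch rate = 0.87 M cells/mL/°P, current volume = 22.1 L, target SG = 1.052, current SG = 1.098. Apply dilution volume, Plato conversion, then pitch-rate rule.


V_w = V·((SG_c−1)/(SG_t−1)−1);  °P = 259 − 259/SG_t;  cells = rate·(V+V_w)·°P
V_w = 22.1·((1.098−1)/(1.052−1)−1) = 19.5500
V_final = 22.1 + 19.5500 = 41.6500
°P = 259 − 259/1.052 = 12.8023
cells = 0.87·41.6500·12.8023

463.8971 billion cells


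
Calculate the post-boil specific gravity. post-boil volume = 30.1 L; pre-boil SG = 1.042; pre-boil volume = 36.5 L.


SG_post = 1 + (SG_pre − 1)·V_pre/V_post
pts_pre = (1.042 − 1)·1000 = 42.0000
pts_post = 42.0000·36.5/30.1 = 50.9302
SG_post = 1 + 50.9302/1000

1.0509


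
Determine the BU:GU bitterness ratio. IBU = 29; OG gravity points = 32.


BU:GU = IBU / OG_points
BU:GU = 29 / 32

0.9062


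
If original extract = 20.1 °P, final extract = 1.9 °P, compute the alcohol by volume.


SG = 259/(259 − P);  ABV = (OG − FG)·131.25
OG = 259/(259 − 20.1) = 1.0841
FG = 259/(259 − 1.9) = 1.0074
ABV = (1.0841 − 1.0074)·131.25

10.0728 % ABV


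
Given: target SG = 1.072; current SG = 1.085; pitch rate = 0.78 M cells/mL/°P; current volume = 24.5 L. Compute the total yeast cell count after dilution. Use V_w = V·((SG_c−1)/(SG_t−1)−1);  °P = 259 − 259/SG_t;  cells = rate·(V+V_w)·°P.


V_w = 24.5·((1.085−1)/(1.072−1)−1) = 4.4236
V_final = 24.5 + 4.4236 = 28.9236
°P = 259 − 259/1.072 = 17.3955
cells = 0.78·28.9236·17.3955

392.4502 billion cells


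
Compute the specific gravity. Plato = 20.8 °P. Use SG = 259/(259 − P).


SG = 259/(259 − 20.8)

1.0873


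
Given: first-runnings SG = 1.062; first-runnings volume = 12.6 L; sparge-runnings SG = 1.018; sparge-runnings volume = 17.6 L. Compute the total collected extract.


total = Σ (SG_i − 1)·1000·V_i
first = (1.062 − 1)·1000·12.6 = 781.2000
sparge = (1.018 − 1)·1000·17.6 = 316.8000
total = 781.2000 + 316.8000

1098.0000 gravity·L


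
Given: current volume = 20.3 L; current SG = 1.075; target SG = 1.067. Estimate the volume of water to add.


V_water = V·((SG_curr − 1)/(SG_target − 1) − 1)
V_water = 20.3·((1.075 − 1)/(1.067 − 1) − 1)

2.4239 L


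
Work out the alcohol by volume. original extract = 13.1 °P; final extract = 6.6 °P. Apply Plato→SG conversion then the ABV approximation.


SG = 259/(259 − P);  ABV = (OG − FG)·131.25
OG = 259/(259 − 13.1) = 1.0533
FG = 259/(259 − 6.6) = 1.0261
ABV = (1.0533 − 1.0261)·131.25

3.5601 % ABV


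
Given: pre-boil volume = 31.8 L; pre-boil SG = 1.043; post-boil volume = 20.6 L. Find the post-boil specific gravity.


SG_post = 1 + (SG_pre − 1)·V_pre/V_post
pts_pre = (1.043 − 1)·1000 = 43.0000
pts_post = 43.0000·31.8/20.6 = 66.3786
SG_post = 1 + 66.3786/1000

1.0664


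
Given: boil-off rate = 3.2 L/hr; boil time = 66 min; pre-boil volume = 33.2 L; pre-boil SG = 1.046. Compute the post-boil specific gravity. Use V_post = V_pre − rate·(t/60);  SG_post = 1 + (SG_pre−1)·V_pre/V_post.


V_post = 33.2 − 3.2·(66/60) = 29.6800
SG_post = 1 + (1.046 − 1)·33.2/29.6800

1.0515


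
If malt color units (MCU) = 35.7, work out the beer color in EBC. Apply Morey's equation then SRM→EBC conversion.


SRM = 1.4922·MCU^0.6859;  EBC = SRM·1.97
SRM = 1.4922·35.7^0.6859 = 17.3301
EBC = 17.3301·1.97

34.1404 EBC


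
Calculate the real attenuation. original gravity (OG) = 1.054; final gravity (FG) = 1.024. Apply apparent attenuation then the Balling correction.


AA = (OG−FG)/(OG−1)·100;  RA = AA·0.8192
AA = (1.054 − 1.024)/(1.054 − 1)·100 = 55.5556
RA = 55.5556·0.8192

45.5111 %


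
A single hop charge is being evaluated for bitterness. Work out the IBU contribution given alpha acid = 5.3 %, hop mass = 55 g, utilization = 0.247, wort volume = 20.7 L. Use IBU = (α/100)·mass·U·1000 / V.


IBU = (5.3/100)·55·0.247·1000 / 20.7

34.7829 IBU


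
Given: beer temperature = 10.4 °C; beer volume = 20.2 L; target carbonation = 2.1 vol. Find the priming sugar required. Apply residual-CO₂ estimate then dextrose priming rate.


residual = 14.695·(0.01821 + 0.09011·e^(−0.04·T));  sugar = (target − residual)·4.0·V
residual = 14.695·(0.01821 + 0.09011·e^(−0.04·10.4)) = 1.1411
sugar = (2.1 − 1.1411)·4.0·20.2

77.4773 g


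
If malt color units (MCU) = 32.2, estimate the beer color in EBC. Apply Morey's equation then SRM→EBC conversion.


SRM = 1.4922·MCU^0.6859;  EBC = SRM·1.97
SRM = 1.4922·32.2^0.6859 = 16.1460
EBC = 16.1460·1.97

31.8077 EBC


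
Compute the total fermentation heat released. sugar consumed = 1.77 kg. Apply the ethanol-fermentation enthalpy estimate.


Q = m_sugar · 590 kJ/kg
Q = 1.77 · 590

1044.3000 kJ


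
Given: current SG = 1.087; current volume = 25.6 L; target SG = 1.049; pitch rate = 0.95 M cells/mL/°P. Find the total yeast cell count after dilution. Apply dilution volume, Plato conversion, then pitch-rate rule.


V_w = V·((SG_c−1)/(SG_t−1)−1);  °P = 259 − 259/SG_t;  cells = rate·(V+V_w)·°P
V_w = 25.6·((1.087−1)/(1.049−1)−1) = 19.8531
V_final = 25.6 + 19.8531 = 45.4531
°P = 259 − 259/1.049 = 12.0982
cells = 0.95·45.4531·12.0982

522.4047 billion cells


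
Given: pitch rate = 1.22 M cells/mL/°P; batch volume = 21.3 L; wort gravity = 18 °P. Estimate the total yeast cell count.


cells (billions) = rate · V_L · °P
cells = 1.22 · 21.3 · 18

467.7480 billion cells


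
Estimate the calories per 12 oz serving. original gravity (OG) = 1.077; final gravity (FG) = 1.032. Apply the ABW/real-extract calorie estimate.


ABW = (OG−FG)·131.25·0.79/FG;  °P = 259 − 259/SG (for OG→OE and FG→AE);  RE = 0.1808·OE + 0.8192·AE;  Cal = (6.9·ABW + 4·(RE−0.1))·FG·3.55
ABW = (1.077 − 1.032)·131.25·0.79/1.032 = 4.5213
OE = 259 − 259/1.077 = 18.5172 °P
AE = 259 − 259/1.032 = 8.0310 °P
RE = 0.1808·18.5172 + 0.8192·8.0310 = 9.9269 °P
Cal = (6.9·4.5213 + 4·(9.9269−0.1))·1.032·3.55

258.2996 kcal


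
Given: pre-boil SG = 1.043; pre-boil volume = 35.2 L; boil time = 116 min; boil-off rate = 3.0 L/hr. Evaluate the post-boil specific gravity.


V_post = V_pre − rate·(t/60);  SG_post = 1 + (SG_pre−1)·V_pre/V_post
V_post = 35.2 − 3.0·(116/60) = 29.4000
SG_post = 1 + (1.043 − 1)·35.2/29.4000

1.0515


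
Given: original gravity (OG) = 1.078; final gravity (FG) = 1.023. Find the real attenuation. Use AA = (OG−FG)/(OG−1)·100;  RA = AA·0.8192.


AA = (1.078 − 1.023)/(1.078 − 1)·100 = 70.5128
RA = 70.5128·0.8192

57.7641 %


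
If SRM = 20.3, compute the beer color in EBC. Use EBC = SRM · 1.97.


EBC = 20.3 · 1.97

39.9910 EBC


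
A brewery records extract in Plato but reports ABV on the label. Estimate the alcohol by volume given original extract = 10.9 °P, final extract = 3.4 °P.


SG = 259/(259 − P);  ABV = (OG − FG)·131.25
OG = 259/(259 − 10.9) = 1.0439
FG = 259/(259 − 3.4) = 1.0133
ABV = (1.0439 − 1.0133)·131.25

4.0204 % ABV


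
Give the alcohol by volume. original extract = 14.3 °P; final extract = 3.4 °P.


SG = 259/(259 − P);  ABV = (OG − FG)·131.25
OG = 259/(259 − 14.3) = 1.0584
FG = 259/(259 − 3.4) = 1.0133
ABV = (1.0584 − 1.0133)·131.25

5.9242 % ABV


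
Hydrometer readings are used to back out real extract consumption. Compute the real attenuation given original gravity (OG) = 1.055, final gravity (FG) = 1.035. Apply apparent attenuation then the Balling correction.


AA = (OG−FG)/(OG−1)·100;  RA = AA·0.8192
AA = (1.055 − 1.035)/(1.055 − 1)·100 = 36.3636
RA = 36.3636·0.8192

29.7891 %


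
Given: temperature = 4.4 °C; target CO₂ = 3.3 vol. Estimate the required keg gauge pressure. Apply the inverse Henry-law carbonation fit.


psi = vols/(0.01821 + 0.09011·e^(−0.04·T)) − 14.695
psi = 3.3/(0.01821 + 0.09011·e^(−0.04·4.4)) − 14.695

20.4945 psi


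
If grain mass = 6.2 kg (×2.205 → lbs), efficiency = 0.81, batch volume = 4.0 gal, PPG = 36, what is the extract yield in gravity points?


points = lbs × PPG × eff / vol
lbs = 6.2 × 2.205 = 13.6710
points = 13.6710 × 36 × 0.81 / 4.0

99.6616 points


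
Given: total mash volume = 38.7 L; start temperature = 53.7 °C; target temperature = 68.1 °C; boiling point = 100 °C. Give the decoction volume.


V_dec = V_total·(T_target − T_start)/(T_boil − T_start)
V_dec = 38.7·(68.1 − 53.7)/(100 − 53.7)

12.0363 L


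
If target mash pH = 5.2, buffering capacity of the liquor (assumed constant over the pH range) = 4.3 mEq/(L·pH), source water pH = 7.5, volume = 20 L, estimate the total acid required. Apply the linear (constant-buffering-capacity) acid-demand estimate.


acid = buffering capacity · (pH_source − pH_target) · V
acid = 4.3 · (7.5 − 5.2) · 20

197.8000 mEq


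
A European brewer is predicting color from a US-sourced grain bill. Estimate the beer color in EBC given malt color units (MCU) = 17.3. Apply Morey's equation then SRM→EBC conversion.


SRM = 1.4922·MCU^0.6859;  EBC = SRM·1.97
SRM = 1.4922·17.3^0.6859 = 10.5439
EBC = 10.5439·1.97

20.7716 EBC


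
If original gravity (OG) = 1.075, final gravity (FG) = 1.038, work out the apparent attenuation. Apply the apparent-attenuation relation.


AA = (OG − FG)/(OG − 1) · 100
AA = (1.075 − 1.038)/(1.075 − 1) · 100

49.3333 %


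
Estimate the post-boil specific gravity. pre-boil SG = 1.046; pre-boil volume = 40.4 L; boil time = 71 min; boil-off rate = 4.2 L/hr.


V_post = V_pre − rate·(t/60);  SG_post = 1 + (SG_pre−1)·V_pre/V_post
V_post = 40.4 − 4.2·(71/60) = 35.4300
SG_post = 1 + (1.046 − 1)·40.4/35.4300

1.0525


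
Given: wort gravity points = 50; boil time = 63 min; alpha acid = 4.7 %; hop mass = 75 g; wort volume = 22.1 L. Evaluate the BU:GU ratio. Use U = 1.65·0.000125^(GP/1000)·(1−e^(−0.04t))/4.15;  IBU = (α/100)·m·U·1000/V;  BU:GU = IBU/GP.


U = 1.65·0.000125^(50/1000)·(1−e^(−0.04·63))/4.15 = 0.2333
IBU = (4.7/100)·75·0.2333·1000/22.1 = 37.2065
BU:GU = 37.2065/50

0.7441


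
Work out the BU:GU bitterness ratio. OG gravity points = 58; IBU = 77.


BU:GU = IBU / OG_points
BU:GU = 77 / 58

1.3276


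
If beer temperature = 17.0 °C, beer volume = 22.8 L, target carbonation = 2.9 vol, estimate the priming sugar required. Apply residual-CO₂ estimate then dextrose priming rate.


residual = 14.695·(0.01821 + 0.09011·e^(−0.04·T));  sugar = (target − residual)·4.0·V
residual = 14.695·(0.01821 + 0.09011·e^(−0.04·17.0)) = 0.9384
sugar = (2.9 − 0.9384)·4.0·22.8

178.8942 g


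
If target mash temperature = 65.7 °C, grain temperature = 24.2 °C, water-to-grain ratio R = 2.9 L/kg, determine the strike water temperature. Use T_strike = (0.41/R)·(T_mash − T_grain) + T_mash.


T_strike = (0.41/2.9)·(65.7 − 24.2) + 65.7

71.5672 °C


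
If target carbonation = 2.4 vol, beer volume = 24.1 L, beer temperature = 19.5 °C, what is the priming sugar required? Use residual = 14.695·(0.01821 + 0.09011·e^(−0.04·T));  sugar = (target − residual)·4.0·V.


residual = 14.695·(0.01821 + 0.09011·e^(−0.04·19.5)) = 0.8746
sugar = (2.4 − 0.8746)·4.0·24.1

147.0484 g


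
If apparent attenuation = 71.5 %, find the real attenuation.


RA = AA · 0.8192
RA = 71.5 · 0.8192

58.5728 %


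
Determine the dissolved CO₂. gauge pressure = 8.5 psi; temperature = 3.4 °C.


vols = (P + 14.695)·(0.01821 + 0.09011·e^(−0.04·T))
vols = (8.5 + 14.695)·(0.01821 + 0.09011·e^(−0.04·3.4))

2.2467 volumes


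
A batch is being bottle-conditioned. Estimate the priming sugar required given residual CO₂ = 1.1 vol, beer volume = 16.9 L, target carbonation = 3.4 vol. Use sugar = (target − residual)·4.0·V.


sugar = (3.4 − 1.1)·4.0·16.9

155.4800 g


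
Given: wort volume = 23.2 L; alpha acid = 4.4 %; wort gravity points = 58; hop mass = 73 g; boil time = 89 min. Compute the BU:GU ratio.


U = 1.65·0.000125^(GP/1000)·(1−e^(−0.04t))/4.15;  IBU = (α/100)·m·U·1000/V;  BU:GU = IBU/GP
U = 1.65·0.000125^(58/1000)·(1−e^(−0.04·89))/4.15 = 0.2294
IBU = (4.4/100)·73·0.2294·1000/23.2 = 31.7552
BU:GU = 31.7552/58

0.5475


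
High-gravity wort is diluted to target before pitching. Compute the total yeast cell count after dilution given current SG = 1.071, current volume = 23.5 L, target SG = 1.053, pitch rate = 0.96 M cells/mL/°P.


V_w = V·((SG_c−1)/(SG_t−1)−1);  °P = 259 − 259/SG_t;  cells = rate·(V+V_w)·°P
V_w = 23.5·((1.071−1)/(1.053−1)−1) = 7.9811
V_final = 23.5 + 7.9811 = 31.4811
°P = 259 − 259/1.053 = 13.0361
cells = 0.96·31.4811·13.0361

393.9752 billion cells


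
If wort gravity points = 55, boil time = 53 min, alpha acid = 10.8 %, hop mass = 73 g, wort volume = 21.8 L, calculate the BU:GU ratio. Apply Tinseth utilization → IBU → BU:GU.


U = 1.65·0.000125^(GP/1000)·(1−e^(−0.04t))/4.15;  IBU = (α/100)·m·U·1000/V;  BU:GU = IBU/GP
U = 1.65·0.000125^(55/1000)·(1−e^(−0.04·53))/4.15 = 0.2134
IBU = (10.8/100)·73·0.2134·1000/21.8 = 77.1833
BU:GU = 77.1833/55

1.4033


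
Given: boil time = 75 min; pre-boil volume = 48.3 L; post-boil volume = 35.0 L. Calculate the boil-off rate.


rate = (V_pre − V_post) / (t_min/60)
rate = (48.3 − 35.0) / (75/60)

10.6400 L/hr


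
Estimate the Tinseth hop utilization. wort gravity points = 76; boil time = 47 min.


U = 1.65·0.000125^(GP/1000) · (1 − e^(−0.04·t))/4.15
bigness = 1.65·0.000125^(76/1000) = 0.8334
boil_factor = (1 − e^(−0.04·47))/4.15 = 0.2042
U = 0.8334 · 0.2042

0.1702


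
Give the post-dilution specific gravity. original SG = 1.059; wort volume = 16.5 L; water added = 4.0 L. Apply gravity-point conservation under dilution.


SG_new = 1 + (SG_old − 1)·V_old/(V_old + V_water)
pts = (1.059 − 1)·1000·16.5/(16.5 + 4.0) = 47.4878
SG_new = 1 + 47.4878/1000

1.0475


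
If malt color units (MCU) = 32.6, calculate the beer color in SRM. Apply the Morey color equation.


SRM = 1.4922 · MCU^0.6859
SRM = 1.4922 · 32.6^0.6859

16.2833 SRM


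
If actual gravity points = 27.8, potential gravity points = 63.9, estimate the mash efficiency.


efficiency = actual / potential × 100
efficiency = 27.8 / 63.9 × 100

43.5055 %


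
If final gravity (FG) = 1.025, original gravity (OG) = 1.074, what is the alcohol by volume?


ABV = (OG − FG) · 131.25
ABV = (1.074 − 1.025) · 131.25

6.4313 % ABV


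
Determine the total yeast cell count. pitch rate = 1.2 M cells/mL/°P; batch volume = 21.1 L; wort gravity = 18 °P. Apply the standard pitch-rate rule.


cells (billions) = rate · V_L · °P
cells = 1.2 · 21.1 · 18

455.7600 billion cells


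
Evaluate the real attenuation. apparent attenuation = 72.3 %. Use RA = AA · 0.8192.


RA = 72.3 · 0.8192

59.2282 %


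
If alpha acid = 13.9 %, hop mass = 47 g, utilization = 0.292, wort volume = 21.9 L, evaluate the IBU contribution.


IBU = (α/100)·mass·U·1000 / V
IBU = (13.9/100)·47·0.292·1000 / 21.9

87.1067 IBU


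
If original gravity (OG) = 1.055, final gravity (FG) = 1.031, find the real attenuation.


AA = (OG−FG)/(OG−1)·100;  RA = AA·0.8192
AA = (1.055 − 1.031)/(1.055 − 1)·100 = 43.6364
RA = 43.6364·0.8192

35.7469 %


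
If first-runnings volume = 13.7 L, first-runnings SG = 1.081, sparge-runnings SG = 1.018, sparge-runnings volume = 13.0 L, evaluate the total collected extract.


total = Σ (SG_i − 1)·1000·V_i
first = (1.081 − 1)·1000·13.7 = 1109.7000
sparge = (1.018 − 1)·1000·13.0 = 234.0000
total = 1109.7000 + 234.0000

1343.7000 gravity·L


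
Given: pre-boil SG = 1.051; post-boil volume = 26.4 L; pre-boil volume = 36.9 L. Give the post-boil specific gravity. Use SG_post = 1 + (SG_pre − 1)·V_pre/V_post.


pts_pre = (1.051 − 1)·1000 = 51.0000
pts_post = 51.0000·36.9/26.4 = 71.2841
SG_post = 1 + 71.2841/1000

1.0713


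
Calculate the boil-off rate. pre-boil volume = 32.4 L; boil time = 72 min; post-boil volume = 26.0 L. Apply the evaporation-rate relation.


rate = (V_pre − V_post) / (t_min/60)
rate = (32.4 − 26.0) / (72/60)

5.3333 L/hr


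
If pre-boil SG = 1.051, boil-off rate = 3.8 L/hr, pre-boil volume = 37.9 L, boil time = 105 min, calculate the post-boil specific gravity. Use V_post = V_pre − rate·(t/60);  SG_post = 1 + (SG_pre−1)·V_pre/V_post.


V_post = 37.9 − 3.8·(105/60) = 31.2500
SG_post = 1 + (1.051 − 1)·37.9/31.2500

1.0619


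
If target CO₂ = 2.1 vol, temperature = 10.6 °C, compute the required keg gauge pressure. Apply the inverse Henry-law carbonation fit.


psi = vols/(0.01821 + 0.09011·e^(−0.04·T)) − 14.695
psi = 2.1/(0.01821 + 0.09011·e^(−0.04·10.6)) − 14.695

12.5141 psi


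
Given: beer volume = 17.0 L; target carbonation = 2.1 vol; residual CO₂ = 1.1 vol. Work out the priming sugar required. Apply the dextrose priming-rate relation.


sugar = (target − residual)·4.0·V
sugar = (2.1 − 1.1)·4.0·17.0

68.0000 g


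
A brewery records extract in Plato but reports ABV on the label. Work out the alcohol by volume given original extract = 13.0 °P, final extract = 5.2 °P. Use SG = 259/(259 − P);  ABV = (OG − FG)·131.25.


OG = 259/(259 − 13.0) = 1.0528
FG = 259/(259 − 5.2) = 1.0205
ABV = (1.0528 − 1.0205)·131.25

4.2469 % ABV


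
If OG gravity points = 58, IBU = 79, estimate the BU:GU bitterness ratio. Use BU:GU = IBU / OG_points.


BU:GU = 79 / 58

1.3621


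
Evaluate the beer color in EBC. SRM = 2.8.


EBC = SRM · 1.97
EBC = 2.8 · 1.97

5.5160 EBC


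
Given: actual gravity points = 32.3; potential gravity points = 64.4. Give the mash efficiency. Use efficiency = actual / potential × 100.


efficiency = 32.3 / 64.4 × 100

50.1553 %


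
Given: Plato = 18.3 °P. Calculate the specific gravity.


SG = 259/(259 − P)
SG = 259/(259 − 18.3)

1.0760


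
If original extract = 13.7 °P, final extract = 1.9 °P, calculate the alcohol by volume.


SG = 259/(259 − P);  ABV = (OG − FG)·131.25
OG = 259/(259 − 13.7) = 1.0558
FG = 259/(259 − 1.9) = 1.0074
ABV = (1.0558 − 1.0074)·131.25

6.3604 % ABV


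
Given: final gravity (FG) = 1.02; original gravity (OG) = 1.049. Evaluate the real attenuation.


AA = (OG−FG)/(OG−1)·100;  RA = AA·0.8192
AA = (1.049 − 1.02)/(1.049 − 1)·100 = 59.1837
RA = 59.1837·0.8192

48.4833 %


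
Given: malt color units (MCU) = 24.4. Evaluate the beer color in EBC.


SRM = 1.4922·MCU^0.6859;  EBC = SRM·1.97
SRM = 1.4922·24.4^0.6859 = 13.3487
EBC = 13.3487·1.97

26.2969 EBC


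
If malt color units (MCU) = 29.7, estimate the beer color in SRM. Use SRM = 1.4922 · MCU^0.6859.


SRM = 1.4922 · 29.7^0.6859

15.2753 SRM


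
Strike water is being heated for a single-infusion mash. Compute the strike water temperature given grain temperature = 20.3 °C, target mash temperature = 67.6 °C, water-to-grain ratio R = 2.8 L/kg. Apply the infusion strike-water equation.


T_strike = (0.41/R)·(T_mash − T_grain) + T_mash
T_strike = (0.41/2.8)·(67.6 − 20.3) + 67.6

74.5261 °C


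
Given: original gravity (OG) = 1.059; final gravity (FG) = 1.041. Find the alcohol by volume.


ABV = (OG − FG) · 131.25
ABV = (1.059 − 1.041) · 131.25

2.3625 % ABV


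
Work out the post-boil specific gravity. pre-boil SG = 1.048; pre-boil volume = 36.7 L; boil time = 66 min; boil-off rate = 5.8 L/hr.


V_post = V_pre − rate·(t/60);  SG_post = 1 + (SG_pre−1)·V_pre/V_post
V_post = 36.7 − 5.8·(66/60) = 30.3200
SG_post = 1 + (1.048 − 1)·36.7/30.3200

1.0581


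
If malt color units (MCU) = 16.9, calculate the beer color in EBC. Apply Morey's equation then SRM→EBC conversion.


SRM = 1.4922·MCU^0.6859;  EBC = SRM·1.97
SRM = 1.4922·16.9^0.6859 = 10.3761
EBC = 10.3761·1.97

20.4409 EBC


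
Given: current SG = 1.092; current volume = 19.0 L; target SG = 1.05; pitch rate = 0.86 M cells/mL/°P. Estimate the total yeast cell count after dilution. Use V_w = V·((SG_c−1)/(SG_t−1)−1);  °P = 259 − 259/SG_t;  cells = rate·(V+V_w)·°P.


V_w = 19.0·((1.092−1)/(1.05−1)−1) = 15.9600
V_final = 19.0 + 15.9600 = 34.9600
°P = 259 − 259/1.05 = 12.3333
cells = 0.86·34.9600·12.3333

370.8091 billion cells


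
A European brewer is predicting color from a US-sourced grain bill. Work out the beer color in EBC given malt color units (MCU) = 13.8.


SRM = 1.4922·MCU^0.6859;  EBC = SRM·1.97
SRM = 1.4922·13.8^0.6859 = 9.0296
EBC = 9.0296·1.97

17.7884 EBC


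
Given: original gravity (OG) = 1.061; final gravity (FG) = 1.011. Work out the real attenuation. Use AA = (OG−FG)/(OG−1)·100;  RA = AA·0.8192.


AA = (1.061 − 1.011)/(1.061 − 1)·100 = 81.9672
RA = 81.9672·0.8192

67.1475 %


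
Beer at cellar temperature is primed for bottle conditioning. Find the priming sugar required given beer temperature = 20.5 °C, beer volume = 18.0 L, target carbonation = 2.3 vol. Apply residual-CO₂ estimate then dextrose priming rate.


residual = 14.695·(0.01821 + 0.09011·e^(−0.04·T));  sugar = (target − residual)·4.0·V
residual = 14.695·(0.01821 + 0.09011·e^(−0.04·20.5)) = 0.8508
sugar = (2.3 − 0.8508)·4.0·18.0

104.3423 g


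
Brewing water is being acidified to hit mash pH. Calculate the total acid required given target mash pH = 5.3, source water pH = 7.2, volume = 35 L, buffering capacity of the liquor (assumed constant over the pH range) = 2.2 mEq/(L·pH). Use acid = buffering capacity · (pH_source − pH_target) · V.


acid = 2.2 · (7.2 − 5.3) · 35

146.3000 mEq


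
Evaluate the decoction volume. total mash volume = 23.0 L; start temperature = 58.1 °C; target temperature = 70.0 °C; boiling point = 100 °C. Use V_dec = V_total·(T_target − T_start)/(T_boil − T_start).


V_dec = 23.0·(70.0 − 58.1)/(100 − 58.1)

6.5322 L


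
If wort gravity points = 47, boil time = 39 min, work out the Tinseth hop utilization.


U = 1.65·0.000125^(GP/1000) · (1 − e^(−0.04·t))/4.15
bigness = 1.65·0.000125^(47/1000) = 1.0815
boil_factor = (1 − e^(−0.04·39))/4.15 = 0.1903
U = 1.0815 · 0.1903

0.2058


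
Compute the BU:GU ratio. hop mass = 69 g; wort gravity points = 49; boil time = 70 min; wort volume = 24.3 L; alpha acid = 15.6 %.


U = 1.65·0.000125^(GP/1000)·(1−e^(−0.04t))/4.15;  IBU = (α/100)·m·U·1000/V;  BU:GU = IBU/GP
U = 1.65·0.000125^(49/1000)·(1−e^(−0.04·70))/4.15 = 0.2404
IBU = (15.6/100)·69·0.2404·1000/24.3 = 106.4891
BU:GU = 106.4891/49

2.1732


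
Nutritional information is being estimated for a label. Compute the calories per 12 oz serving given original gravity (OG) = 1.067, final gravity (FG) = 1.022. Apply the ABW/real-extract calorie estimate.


ABW = (OG−FG)·131.25·0.79/FG;  °P = 259 − 259/SG (for OG→OE and FG→AE);  RE = 0.1808·OE + 0.8192·AE;  Cal = (6.9·ABW + 4·(RE−0.1))·FG·3.55
ABW = (1.067 − 1.022)·131.25·0.79/1.022 = 4.5655
OE = 259 − 259/1.067 = 16.2634 °P
AE = 259 − 259/1.022 = 5.5753 °P
RE = 0.1808·16.2634 + 0.8192·5.5753 = 7.5077 °P
Cal = (6.9·4.5655 + 4·(7.5077−0.1))·1.022·3.55

221.7962 kcal


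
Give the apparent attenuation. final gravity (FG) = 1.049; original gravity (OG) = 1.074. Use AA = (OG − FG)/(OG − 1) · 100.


AA = (1.074 − 1.049)/(1.074 − 1) · 100

33.7838 %


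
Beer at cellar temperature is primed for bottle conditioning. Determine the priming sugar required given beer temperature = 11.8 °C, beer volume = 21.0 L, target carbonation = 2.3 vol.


residual = 14.695·(0.01821 + 0.09011·e^(−0.04·T));  sugar = (target − residual)·4.0·V
residual = 14.695·(0.01821 + 0.09011·e^(−0.04·11.8)) = 1.0935
sugar = (2.3 − 1.0935)·4.0·21.0

101.3418 g


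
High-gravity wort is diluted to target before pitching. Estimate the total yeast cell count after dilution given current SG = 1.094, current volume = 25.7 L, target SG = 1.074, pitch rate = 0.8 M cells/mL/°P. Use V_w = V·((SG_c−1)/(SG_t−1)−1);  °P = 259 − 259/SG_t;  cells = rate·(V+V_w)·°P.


V_w = 25.7·((1.094−1)/(1.074−1)−1) = 6.9459
V_final = 25.7 + 6.9459 = 32.6459
°P = 259 − 259/1.074 = 17.8454
cells = 0.8·32.6459·17.8454

466.0650 billion cells


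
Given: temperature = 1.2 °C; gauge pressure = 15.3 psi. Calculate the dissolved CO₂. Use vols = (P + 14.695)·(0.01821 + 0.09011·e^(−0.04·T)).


vols = (15.3 + 14.695)·(0.01821 + 0.09011·e^(−0.04·1.2))

3.1224 volumes


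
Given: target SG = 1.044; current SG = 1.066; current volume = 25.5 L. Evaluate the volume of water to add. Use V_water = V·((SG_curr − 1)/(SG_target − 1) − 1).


V_water = 25.5·((1.066 − 1)/(1.044 − 1) − 1)

12.7500 L


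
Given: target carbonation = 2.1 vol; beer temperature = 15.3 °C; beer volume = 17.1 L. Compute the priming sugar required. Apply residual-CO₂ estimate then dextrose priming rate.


residual = 14.695·(0.01821 + 0.09011·e^(−0.04·T));  sugar = (target − residual)·4.0·V
residual = 14.695·(0.01821 + 0.09011·e^(−0.04·15.3)) = 0.9856
sugar = (2.1 − 0.9856)·4.0·17.1

76.2219 g


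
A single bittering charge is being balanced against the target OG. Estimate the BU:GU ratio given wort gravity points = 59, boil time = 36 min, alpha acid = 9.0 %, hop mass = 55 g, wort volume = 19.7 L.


U = 1.65·0.000125^(GP/1000)·(1−e^(−0.04t))/4.15;  IBU = (α/100)·m·U·1000/V;  BU:GU = IBU/GP
U = 1.65·0.000125^(59/1000)·(1−e^(−0.04·36))/4.15 = 0.1785
IBU = (9.0/100)·55·0.1785·1000/19.7 = 44.8599
BU:GU = 44.8599/59

0.7603


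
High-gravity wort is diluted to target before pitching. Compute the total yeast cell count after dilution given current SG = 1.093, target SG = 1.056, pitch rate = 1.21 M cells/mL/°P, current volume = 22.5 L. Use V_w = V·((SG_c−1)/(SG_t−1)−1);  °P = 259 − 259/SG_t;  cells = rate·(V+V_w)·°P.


V_w = 22.5·((1.093−1)/(1.056−1)−1) = 14.8661
V_final = 22.5 + 14.8661 = 37.3661
°P = 259 − 259/1.056 = 13.7348
cells = 1.21·37.3661·13.7348

620.9930 billion cells


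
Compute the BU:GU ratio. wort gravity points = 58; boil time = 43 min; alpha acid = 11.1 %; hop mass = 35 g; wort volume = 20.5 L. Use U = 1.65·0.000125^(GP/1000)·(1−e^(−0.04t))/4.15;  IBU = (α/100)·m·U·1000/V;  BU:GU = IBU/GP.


U = 1.65·0.000125^(58/1000)·(1−e^(−0.04·43))/4.15 = 0.1938
IBU = (11.1/100)·35·0.1938·1000/20.5 = 36.7284
BU:GU = 36.7284/58

0.6332


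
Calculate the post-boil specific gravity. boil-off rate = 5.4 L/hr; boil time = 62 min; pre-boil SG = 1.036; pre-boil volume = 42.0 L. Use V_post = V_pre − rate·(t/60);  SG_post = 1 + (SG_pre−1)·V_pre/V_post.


V_post = 42.0 − 5.4·(62/60) = 36.4200
SG_post = 1 + (1.036 − 1)·42.0/36.4200

1.0415


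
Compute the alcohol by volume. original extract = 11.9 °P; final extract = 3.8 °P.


SG = 259/(259 − P);  ABV = (OG − FG)·131.25
OG = 259/(259 − 11.9) = 1.0482
FG = 259/(259 − 3.8) = 1.0149
ABV = (1.0482 − 1.0149)·131.25

4.3665 % ABV


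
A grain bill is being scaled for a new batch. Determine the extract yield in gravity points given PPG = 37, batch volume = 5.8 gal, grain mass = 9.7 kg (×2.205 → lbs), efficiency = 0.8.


points = lbs × PPG × eff / vol
lbs = 9.7 × 2.205 = 21.3885
points = 21.3885 × 37 × 0.8 / 5.8

109.1551 points


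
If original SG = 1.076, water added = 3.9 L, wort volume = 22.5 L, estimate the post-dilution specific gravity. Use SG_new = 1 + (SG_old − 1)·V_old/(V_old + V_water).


pts = (1.076 − 1)·1000·22.5/(22.5 + 3.9) = 64.7727
SG_new = 1 + 64.7727/1000

1.0648


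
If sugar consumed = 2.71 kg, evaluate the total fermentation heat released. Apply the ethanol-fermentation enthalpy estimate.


Q = m_sugar · 590 kJ/kg
Q = 2.71 · 590

1598.9000 kJ


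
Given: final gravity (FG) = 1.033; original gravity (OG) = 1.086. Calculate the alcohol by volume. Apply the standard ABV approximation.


ABV = (OG − FG) · 131.25
ABV = (1.086 − 1.033) · 131.25

6.9563 % ABV


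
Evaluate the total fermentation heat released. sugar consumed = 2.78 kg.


Q = m_sugar · 590 kJ/kg
Q = 2.78 · 590

1640.2000 kJ


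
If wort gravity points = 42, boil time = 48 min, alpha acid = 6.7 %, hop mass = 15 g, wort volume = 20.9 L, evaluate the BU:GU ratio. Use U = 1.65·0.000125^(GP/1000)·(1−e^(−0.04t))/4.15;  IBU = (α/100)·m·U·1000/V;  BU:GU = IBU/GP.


U = 1.65·0.000125^(42/1000)·(1−e^(−0.04·48))/4.15 = 0.2326
IBU = (6.7/100)·15·0.2326·1000/20.9 = 11.1860
BU:GU = 11.1860/42

0.2663


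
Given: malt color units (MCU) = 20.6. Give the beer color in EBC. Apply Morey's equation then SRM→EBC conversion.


SRM = 1.4922·MCU^0.6859;  EBC = SRM·1.97
SRM = 1.4922·20.6^0.6859 = 11.8853
EBC = 11.8853·1.97

23.4140 EBC


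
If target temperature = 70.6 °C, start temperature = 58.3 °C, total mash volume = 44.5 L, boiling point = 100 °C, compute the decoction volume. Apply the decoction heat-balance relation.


V_dec = V_total·(T_target − T_start)/(T_boil − T_start)
V_dec = 44.5·(70.6 − 58.3)/(100 − 58.3)

13.1259 L


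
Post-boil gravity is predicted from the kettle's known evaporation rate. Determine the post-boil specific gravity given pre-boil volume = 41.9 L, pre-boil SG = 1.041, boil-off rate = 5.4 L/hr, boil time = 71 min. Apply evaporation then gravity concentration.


V_post = V_pre − rate·(t/60);  SG_post = 1 + (SG_pre−1)·V_pre/V_post
V_post = 41.9 − 5.4·(71/60) = 35.5100
SG_post = 1 + (1.041 − 1)·41.9/35.5100

1.0484


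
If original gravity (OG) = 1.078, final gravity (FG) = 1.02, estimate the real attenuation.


AA = (OG−FG)/(OG−1)·100;  RA = AA·0.8192
AA = (1.078 − 1.02)/(1.078 − 1)·100 = 74.3590
RA = 74.3590·0.8192

60.9149 %


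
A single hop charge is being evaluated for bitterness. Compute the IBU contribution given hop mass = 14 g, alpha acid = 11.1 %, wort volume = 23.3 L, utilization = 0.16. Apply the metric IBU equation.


IBU = (α/100)·mass·U·1000 / V
IBU = (11.1/100)·14·0.16·1000 / 23.3

10.6712 IBU


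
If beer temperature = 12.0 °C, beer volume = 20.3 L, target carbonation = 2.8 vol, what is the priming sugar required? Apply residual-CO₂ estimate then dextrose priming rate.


residual = 14.695·(0.01821 + 0.09011·e^(−0.04·T));  sugar = (target − residual)·4.0·V
residual = 14.695·(0.01821 + 0.09011·e^(−0.04·12.0)) = 1.0870
sugar = (2.8 − 1.0870)·4.0·20.3

139.0982 g


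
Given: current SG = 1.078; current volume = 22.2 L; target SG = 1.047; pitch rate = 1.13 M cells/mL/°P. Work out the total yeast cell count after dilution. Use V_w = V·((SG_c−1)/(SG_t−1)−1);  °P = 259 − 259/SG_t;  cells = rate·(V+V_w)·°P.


V_w = 22.2·((1.078−1)/(1.047−1)−1) = 14.6426
V_final = 22.2 + 14.6426 = 36.8426
°P = 259 − 259/1.047 = 11.6266
cells = 1.13·36.8426·11.6266

484.0376 billion cells


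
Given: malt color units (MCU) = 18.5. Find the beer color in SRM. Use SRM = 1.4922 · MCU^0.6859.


SRM = 1.4922 · 18.5^0.6859

11.0403 SRM


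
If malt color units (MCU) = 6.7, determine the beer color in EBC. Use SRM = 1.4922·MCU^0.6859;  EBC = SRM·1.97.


SRM = 1.4922·6.7^0.6859 = 5.5009
EBC = 5.5009·1.97

10.8367 EBC


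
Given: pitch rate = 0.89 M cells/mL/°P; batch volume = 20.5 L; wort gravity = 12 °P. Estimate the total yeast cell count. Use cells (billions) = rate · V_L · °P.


cells = 0.89 · 20.5 · 12

218.9400 billion cells
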